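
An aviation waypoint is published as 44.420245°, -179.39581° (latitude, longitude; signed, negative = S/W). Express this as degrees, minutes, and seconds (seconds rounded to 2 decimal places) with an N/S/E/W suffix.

φ: whole degrees 44; 25.21470′ → 25′ and 12.8820″
Longitude is negative → W; |value| = 179.395810
λ: 0.395810° → 23.74860′; 0.74860 × 60 = 44.9160″

44°25′12.88″ N, 179°23′44.92″ W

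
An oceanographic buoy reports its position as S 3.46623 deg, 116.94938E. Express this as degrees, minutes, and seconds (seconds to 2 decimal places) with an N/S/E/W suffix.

3°27′58.43″ S, 116°56′57.77″ E

φ: whole degrees 3; 27.97380′ → 27′ and 58.4280″
Longitude: 0.949380 × 60 = 56.96280′ → 56′, remainder × 60 = 57.7680″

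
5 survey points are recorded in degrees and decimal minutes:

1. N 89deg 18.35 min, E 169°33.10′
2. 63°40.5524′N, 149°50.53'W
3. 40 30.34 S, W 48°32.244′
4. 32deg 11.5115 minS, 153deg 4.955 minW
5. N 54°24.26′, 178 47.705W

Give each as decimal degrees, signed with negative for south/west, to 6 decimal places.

Point 1:
  Latitude: 18.35′ = 0.305833°; total 89.3058333
  N → positive
  Lon: 169 + 33.1/60 = 169.5516667
  E → positive
Point 2:
  Latitude: 63 + 40.5524/60 = 63.6758733
  N → positive
  Lon: 149 + 50.53/60 = 149.8421667
  W → negative
Point 3:
  Latitude: 30.34′ = 0.505667°; total 40.5056667
  S ⇒ negate
  λ: 48 + 32.244/60 = 48.5374000
  W ⇒ negate
Point 4:
  φ: 32 + 11.5115/60 = 32.1918583
  S → negative
  Lon: 153 + 4.955/60 = 153.0825833
  W ⇒ negate
Point 5:
  Latitude: 54 + 24.26/60 = 54.4043333
  N → positive
  Longitude: 47.705′ = 0.795083°; total 178.7950833
  hemisphere W, so the sign is −

1. 89.305833, 169.551667
2. 63.675873, -149.842167
3. -40.505667, -48.537400
4. -32.191858, -153.082583
5. 54.404333, -178.795083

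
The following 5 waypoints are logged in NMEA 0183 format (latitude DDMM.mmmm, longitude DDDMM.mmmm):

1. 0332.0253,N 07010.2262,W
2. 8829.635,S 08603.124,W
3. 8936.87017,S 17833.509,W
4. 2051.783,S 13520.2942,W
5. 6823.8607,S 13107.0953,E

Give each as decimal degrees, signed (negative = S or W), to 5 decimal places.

Point 1:
  φ: degrees = first 2 digits = 3, minutes = 32.0253; 3 + 32.0253/60 = 3.533755
  N → positive
  Lon: split at 3 digits → 070° and 10.2262′; 70 + 10.2262/60 = 70.170437
  hemisphere W, so the sign is −
Point 2:
  φ: split at 2 digits → 88° and 29.635′; 88 + 29.635/60 = 88.493917
  S ⇒ negate
  Lon: split at 3 digits → 086° and 3.124′; 86 + 3.124/60 = 86.052067
  W ⇒ negate
Point 3:
  Lat: split at 2 digits → 89° and 36.87017′; 89 + 36.87017/60 = 89.614503
  hemisphere S, so the sign is −
  Lon: degrees = first 3 digits = 178, minutes = 33.509; 178 + 33.509/60 = 178.558483
  W → negative
Point 4:
  Latitude: split at 2 digits → 20° and 51.783′; 20 + 51.783/60 = 20.863050
  S ⇒ negate
  λ: split at 3 digits → 135° and 20.2942′; 135 + 20.2942/60 = 135.338237
  W ⇒ negate
Point 5:
  Lat: degrees = first 2 digits = 68, minutes = 23.8607; 68 + 23.8607/60 = 68.397678
  hemisphere S, so the sign is −
  Longitude: split at 3 digits → 131° and 7.0953′; 131 + 7.0953/60 = 131.118255
  E ⇒ keep positive

1. 3.53376, -70.17044
2. -88.49392, -86.05207
3. -89.61450, -178.55848
4. -20.86305, -135.33824
5. -68.39768, 131.11826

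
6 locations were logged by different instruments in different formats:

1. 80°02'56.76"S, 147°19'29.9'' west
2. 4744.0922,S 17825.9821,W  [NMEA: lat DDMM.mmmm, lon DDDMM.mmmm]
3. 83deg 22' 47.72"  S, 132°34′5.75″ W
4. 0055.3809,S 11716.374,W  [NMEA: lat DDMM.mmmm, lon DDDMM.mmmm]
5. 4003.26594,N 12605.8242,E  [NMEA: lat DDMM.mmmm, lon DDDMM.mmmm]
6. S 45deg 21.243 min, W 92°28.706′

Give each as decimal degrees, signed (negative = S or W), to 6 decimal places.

Point 1:
  Latitude: 80° + 2/60 + 56.76/3600 = 80 + 0.033333 + 0.015767 = 80.0491000
  S ⇒ negate
  λ: 19′ + 29.9″ = 19.49833′; 147 + 19.49833/60 = 147.3249722
  hemisphere W, so the sign is −
Point 2:
  Latitude: split at 2 digits → 47° and 44.0922′; 47 + 44.0922/60 = 47.7348700
  S → negative
  Longitude: split at 3 digits → 178° and 25.9821′; 178 + 25.9821/60 = 178.4330350
  W → negative
Point 3:
  φ: 22′ + 47.72″ = 22.79533′; 83 + 22.79533/60 = 83.3799222
  hemisphere S, so the sign is −
  Lon: 34′ + 5.75″ = 34.09583′; 132 + 34.09583/60 = 132.5682639
  hemisphere W, so the sign is −
Point 4:
  Latitude: split at 2 digits → 00° and 55.3809′; 0 + 55.3809/60 = 0.9230150
  S → negative
  Longitude: degrees = first 3 digits = 117, minutes = 16.374; 117 + 16.374/60 = 117.2729000
  hemisphere W, so the sign is −
Point 5:
  φ: split at 2 digits → 40° and 3.26594′; 40 + 3.26594/60 = 40.0544323
  N → positive
  Lon: degrees = first 3 digits = 126, minutes = 5.8242; 126 + 5.8242/60 = 126.0970700
  E ⇒ keep positive
Point 6:
  Latitude: 21.243′ = 0.354050°; total 45.3540500
  S ⇒ negate
  λ: 28.706′ = 0.478433°; total 92.4784333
  hemisphere W, so the sign is −

1. -80.049100, -147.324972
2. -47.734870, -178.433035
3. -83.379922, -132.568264
4. -0.923015, -117.272900
5. 40.054432, 126.097070
6. -45.354050, -92.478433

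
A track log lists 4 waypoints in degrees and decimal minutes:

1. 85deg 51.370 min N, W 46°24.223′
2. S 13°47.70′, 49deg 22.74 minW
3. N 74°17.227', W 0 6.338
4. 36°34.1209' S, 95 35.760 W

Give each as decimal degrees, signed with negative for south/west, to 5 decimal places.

Point 1:
  Lat: 51.37′ = 0.856167°; total 85.856167
  N ⇒ keep positive
  Lon: 24.223′ = 0.403717°; total 46.403717
  W → negative
Point 2:
  Latitude: 47.7′ = 0.795000°; total 13.795000
  S → negative
  Longitude: 49 + 22.74/60 = 49.379000
  W → negative
Point 3:
  Lat: 74 + 17.227/60 = 74.287117
  N ⇒ keep positive
  Longitude: 6.338′ = 0.105633°; total 0.105633
  W ⇒ negate
Point 4:
  Latitude: 36 + 34.1209/60 = 36.568682
  hemisphere S, so the sign is −
  λ: 35.76′ = 0.596000°; total 95.596000
  hemisphere W, so the sign is −

1. 85.85617, -46.40372
2. -13.79500, -49.37900
3. 74.28712, -0.10563
4. -36.56868, -95.59600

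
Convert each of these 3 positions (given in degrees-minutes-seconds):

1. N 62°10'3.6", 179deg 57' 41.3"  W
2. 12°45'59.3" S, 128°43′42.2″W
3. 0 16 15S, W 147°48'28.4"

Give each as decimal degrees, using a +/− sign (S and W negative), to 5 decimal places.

1. 62.16767, -179.96147
2. -12.76647, -128.72839
3. -0.27083, -147.80789

Point 1:
  Latitude: 62 + 10/60 + 3.6/3600 = 62.167667
  N → positive
  λ: 179° + 57/60 + 41.3/3600 = 179 + 0.950000 + 0.011472 = 179.961472
  W → negative
Point 2:
  Latitude: 12 + 45/60 + 59.3/3600 = 12.766472
  hemisphere S, so the sign is −
  Lon: 128° + 43/60 + 42.2/3600 = 128 + 0.716667 + 0.011722 = 128.728389
  W → negative
Point 3:
  φ: 0 + 16/60 + 15/3600 = 0.270833
  S ⇒ negate
  Longitude: 48′ + 28.4″ = 48.47333′; 147 + 48.47333/60 = 147.807889
  W → negative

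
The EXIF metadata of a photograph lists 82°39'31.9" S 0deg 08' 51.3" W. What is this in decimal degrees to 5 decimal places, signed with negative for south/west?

-82.65886, -0.14758

Latitude: 39′ + 31.9″ = 39.53167′; 82 + 39.53167/60 = 82.658861
S → negative
Lon: 0° + 8/60 + 51.3/3600 = 0 + 0.133333 + 0.014250 = 0.147583
W ⇒ negate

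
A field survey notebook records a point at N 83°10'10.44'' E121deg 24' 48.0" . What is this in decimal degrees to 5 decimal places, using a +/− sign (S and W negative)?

83.16957, 121.41333

Latitude: 83° + 10/60 + 10.44/3600 = 83 + 0.166667 + 0.002900 = 83.169567
N ⇒ keep positive
Longitude: 24′ + 48″ = 24.80000′; 121 + 24.80000/60 = 121.413333
E ⇒ keep positive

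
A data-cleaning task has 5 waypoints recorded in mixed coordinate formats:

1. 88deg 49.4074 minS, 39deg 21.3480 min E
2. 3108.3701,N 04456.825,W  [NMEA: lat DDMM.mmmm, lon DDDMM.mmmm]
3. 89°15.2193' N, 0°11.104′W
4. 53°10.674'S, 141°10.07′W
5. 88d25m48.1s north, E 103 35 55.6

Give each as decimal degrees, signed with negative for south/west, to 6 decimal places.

Point 1:
  Latitude: 88 + 49.4074/60 = 88.8234567
  S → negative
  λ: 39 + 21.348/60 = 39.3558000
  E → positive
Point 2:
  φ: degrees = first 2 digits = 31, minutes = 8.3701; 31 + 8.3701/60 = 31.1395017
  N ⇒ keep positive
  Longitude: degrees = first 3 digits = 44, minutes = 56.825; 44 + 56.825/60 = 44.9470833
  hemisphere W, so the sign is −
Point 3:
  Latitude: 15.2193′ = 0.253655°; total 89.2536550
  N → positive
  Lon: 11.104′ = 0.185067°; total 0.1850667
  hemisphere W, so the sign is −
Point 4:
  φ: 53 + 10.674/60 = 53.1779000
  S → negative
  Longitude: 10.07′ = 0.167833°; total 141.1678333
  W ⇒ negate
Point 5:
  Latitude: 25′ + 48.1″ = 25.80167′; 88 + 25.80167/60 = 88.4300278
  N → positive
  Longitude: 103° + 35/60 + 55.6/3600 = 103 + 0.583333 + 0.015444 = 103.5987778
  E → positive

1. -88.823457, 39.355800
2. 31.139502, -44.947083
3. 89.253655, -0.185067
4. -53.177900, -141.167833
5. 88.430028, 103.598778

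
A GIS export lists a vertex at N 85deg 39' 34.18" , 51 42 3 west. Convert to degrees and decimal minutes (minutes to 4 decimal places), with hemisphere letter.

85° 39.5697′ N, 51° 42.0500′ W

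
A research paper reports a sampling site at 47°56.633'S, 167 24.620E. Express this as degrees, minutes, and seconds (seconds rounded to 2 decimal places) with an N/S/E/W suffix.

47°56′37.98″ S, 167°24′37.20″ E

φ: 56.63300′ → 56′ and 0.63300 × 60 = 37.9800″
λ: fractional minutes 0.62000 × 60 = 37.2000″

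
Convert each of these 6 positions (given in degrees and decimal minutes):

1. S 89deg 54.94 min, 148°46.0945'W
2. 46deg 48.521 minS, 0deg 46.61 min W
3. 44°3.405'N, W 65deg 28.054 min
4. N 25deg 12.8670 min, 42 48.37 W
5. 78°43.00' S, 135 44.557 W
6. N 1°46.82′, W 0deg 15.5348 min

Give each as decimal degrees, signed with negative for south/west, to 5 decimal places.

Point 1:
  Latitude: 54.94′ = 0.915667°; total 89.915667
  hemisphere S, so the sign is −
  Lon: 46.0945′ = 0.768242°; total 148.768242
  hemisphere W, so the sign is −
Point 2:
  Lat: 48.521′ = 0.808683°; total 46.808683
  S → negative
  Longitude: 46.61′ = 0.776833°; total 0.776833
  hemisphere W, so the sign is −
Point 3:
  Lat: 3.405′ = 0.056750°; total 44.056750
  N → positive
  Lon: 65 + 28.054/60 = 65.467567
  W → negative
Point 4:
  Lat: 12.867′ = 0.214450°; total 25.214450
  N ⇒ keep positive
  Longitude: 42 + 48.37/60 = 42.806167
  W → negative
Point 5:
  φ: 78 + 43/60 = 78.716667
  S → negative
  λ: 44.557′ = 0.742617°; total 135.742617
  W → negative
Point 6:
  Latitude: 46.82′ = 0.780333°; total 1.780333
  N ⇒ keep positive
  Lon: 0 + 15.5348/60 = 0.258913
  W → negative

1. -89.91567, -148.76824
2. -46.80868, -0.77683
3. 44.05675, -65.46757
4. 25.21445, -42.80617
5. -78.71667, -135.74262
6. 1.78033, -0.25891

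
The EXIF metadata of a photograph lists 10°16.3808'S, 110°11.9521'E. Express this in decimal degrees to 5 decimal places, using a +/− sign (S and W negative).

Latitude: 10 + 16.3808/60 = 10.273013
hemisphere S, so the sign is −
λ: 11.9521′ = 0.199202°; total 110.199202
E → positive

-10.27301, 110.19920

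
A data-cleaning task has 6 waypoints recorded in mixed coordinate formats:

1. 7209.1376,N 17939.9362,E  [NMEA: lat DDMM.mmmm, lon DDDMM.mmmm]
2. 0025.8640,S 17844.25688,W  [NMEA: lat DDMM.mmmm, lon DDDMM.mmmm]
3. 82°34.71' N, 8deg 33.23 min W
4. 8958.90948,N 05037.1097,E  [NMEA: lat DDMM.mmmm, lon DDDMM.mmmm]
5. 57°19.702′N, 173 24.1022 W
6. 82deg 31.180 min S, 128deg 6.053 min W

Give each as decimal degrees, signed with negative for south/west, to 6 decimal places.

1. 72.152293, 179.665603
2. -0.431067, -178.737615
3. 82.578500, -8.553833
4. 89.981825, 50.618495
5. 57.328367, -173.401703
6. -82.519667, -128.100883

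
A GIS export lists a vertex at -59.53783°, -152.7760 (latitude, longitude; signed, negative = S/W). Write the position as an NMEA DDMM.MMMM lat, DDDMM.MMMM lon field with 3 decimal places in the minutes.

5932.270,S / 15246.560,W

Latitude is negative → S; |value| = 59.537830
Latitude: 59° + 0.537830 × 60 = 59° 32.26980′
Longitude is negative → W; |value| = 152.776000
λ: 152° + 0.776000 × 60 = 152° 46.56000′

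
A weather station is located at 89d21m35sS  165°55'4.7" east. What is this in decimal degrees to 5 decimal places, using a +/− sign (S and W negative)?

-89.35972, 165.91797

Lat: 89 + 21/60 + 35/3600 = 89.359722
hemisphere S, so the sign is −
λ: 165° + 55/60 + 4.7/3600 = 165 + 0.916667 + 0.001306 = 165.917972
E → positive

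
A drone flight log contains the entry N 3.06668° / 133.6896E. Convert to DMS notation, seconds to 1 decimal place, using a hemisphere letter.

Lat: 0.066680 × 60 = 4.00080′ → 4′, remainder × 60 = 0.048″
Longitude: 0.689600° → 41.37600′; 0.37600 × 60 = 22.560″

3°04′0.0″ N, 133°41′22.6″ E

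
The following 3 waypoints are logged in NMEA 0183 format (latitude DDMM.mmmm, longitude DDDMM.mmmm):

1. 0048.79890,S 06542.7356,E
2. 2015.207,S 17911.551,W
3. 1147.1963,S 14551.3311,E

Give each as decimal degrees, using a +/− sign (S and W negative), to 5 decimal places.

1. -0.81332, 65.71226
2. -20.25345, -179.19252
3. -11.78661, 145.85552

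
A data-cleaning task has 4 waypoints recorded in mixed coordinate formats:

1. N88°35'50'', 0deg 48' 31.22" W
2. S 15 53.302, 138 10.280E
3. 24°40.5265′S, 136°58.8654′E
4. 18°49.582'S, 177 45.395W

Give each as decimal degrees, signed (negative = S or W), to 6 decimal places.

1. 88.597222, -0.808672
2. -15.888367, 138.171333
3. -24.675442, 136.981090
4. -18.826367, -177.756583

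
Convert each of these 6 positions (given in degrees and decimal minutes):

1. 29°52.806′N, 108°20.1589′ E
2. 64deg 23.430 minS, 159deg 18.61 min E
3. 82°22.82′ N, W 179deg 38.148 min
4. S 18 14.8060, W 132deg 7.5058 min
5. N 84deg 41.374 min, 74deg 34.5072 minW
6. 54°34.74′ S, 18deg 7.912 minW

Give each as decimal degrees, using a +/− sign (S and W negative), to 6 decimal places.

Point 1:
  φ: 52.806′ = 0.880100°; total 29.8801000
  N → positive
  λ: 108 + 20.1589/60 = 108.3359817
  E ⇒ keep positive
Point 2:
  φ: 23.43′ = 0.390500°; total 64.3905000
  hemisphere S, so the sign is −
  Lon: 18.61′ = 0.310167°; total 159.3101667
  E ⇒ keep positive
Point 3:
  Latitude: 82 + 22.82/60 = 82.3803333
  N ⇒ keep positive
  Lon: 38.148′ = 0.635800°; total 179.6358000
  hemisphere W, so the sign is −
Point 4:
  φ: 14.806′ = 0.246767°; total 18.2467667
  S ⇒ negate
  λ: 7.5058′ = 0.125097°; total 132.1250967
  hemisphere W, so the sign is −
Point 5:
  Lat: 84 + 41.374/60 = 84.6895667
  N ⇒ keep positive
  Lon: 74 + 34.5072/60 = 74.5751200
  hemisphere W, so the sign is −
Point 6:
  Latitude: 54 + 34.74/60 = 54.5790000
  hemisphere S, so the sign is −
  Longitude: 18 + 7.912/60 = 18.1318667
  W → negative

1. 29.880100, 108.335982
2. -64.390500, 159.310167
3. 82.380333, -179.635800
4. -18.246767, -132.125097
5. 84.689567, -74.575120
6. -54.579000, -18.131867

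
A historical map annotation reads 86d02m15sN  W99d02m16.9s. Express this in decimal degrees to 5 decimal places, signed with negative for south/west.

Latitude: 86° + 2/60 + 15/3600 = 86 + 0.033333 + 0.004167 = 86.037500
N → positive
Lon: 99 + 2/60 + 16.9/3600 = 99.038028
hemisphere W, so the sign is −

86.03750, -99.03803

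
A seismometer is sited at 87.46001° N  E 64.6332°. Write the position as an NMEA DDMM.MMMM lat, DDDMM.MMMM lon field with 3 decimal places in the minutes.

8727.601,N / 06437.992,E

Latitude: fractional part 0.460010 → 27.60060 minutes
Lon: fractional part 0.633200 → 37.99200 minutes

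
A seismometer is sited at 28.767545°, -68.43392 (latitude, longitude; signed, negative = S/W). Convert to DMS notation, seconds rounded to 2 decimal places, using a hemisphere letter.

28°46′3.16″ N, 68°26′2.11″ W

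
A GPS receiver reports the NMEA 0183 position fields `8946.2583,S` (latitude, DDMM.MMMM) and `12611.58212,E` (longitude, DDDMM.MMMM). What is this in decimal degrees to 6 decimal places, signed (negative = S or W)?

Lat: degrees = first 2 digits = 89, minutes = 46.2583; 89 + 46.2583/60 = 89.7709717
S → negative
Lon: split at 3 digits → 126° and 11.58212′; 126 + 11.58212/60 = 126.1930353
E → positive

-89.770972, 126.193035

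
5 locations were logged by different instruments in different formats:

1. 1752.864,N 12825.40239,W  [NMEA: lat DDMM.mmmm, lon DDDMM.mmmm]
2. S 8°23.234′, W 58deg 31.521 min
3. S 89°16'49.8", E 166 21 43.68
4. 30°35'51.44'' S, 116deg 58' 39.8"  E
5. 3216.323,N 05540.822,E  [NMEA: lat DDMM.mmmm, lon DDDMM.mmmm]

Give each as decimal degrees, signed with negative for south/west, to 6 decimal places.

1. 17.881067, -128.423373
2. -8.387233, -58.525350
3. -89.280500, 166.362133
4. -30.597622, 116.977722
5. 32.272050, 55.680367

Point 1:
  φ: degrees = first 2 digits = 17, minutes = 52.864; 17 + 52.864/60 = 17.8810667
  N ⇒ keep positive
  Longitude: degrees = first 3 digits = 128, minutes = 25.40239; 128 + 25.40239/60 = 128.4233732
  hemisphere W, so the sign is −
Point 2:
  Latitude: 8 + 23.234/60 = 8.3872333
  S ⇒ negate
  λ: 31.521′ = 0.525350°; total 58.5253500
  hemisphere W, so the sign is −
Point 3:
  Lat: 16′ + 49.8″ = 16.83000′; 89 + 16.83000/60 = 89.2805000
  hemisphere S, so the sign is −
  Lon: 21′ + 43.68″ = 21.72800′; 166 + 21.72800/60 = 166.3621333
  E → positive
Point 4:
  Lat: 30° + 35/60 + 51.44/3600 = 30 + 0.583333 + 0.014289 = 30.5976222
  hemisphere S, so the sign is −
  Longitude: 116 + 58/60 + 39.8/3600 = 116.9777222
  E ⇒ keep positive
Point 5:
  Latitude: degrees = first 2 digits = 32, minutes = 16.323; 32 + 16.323/60 = 32.2720500
  N ⇒ keep positive
  Longitude: split at 3 digits → 055° and 40.822′; 55 + 40.822/60 = 55.6803667
  E → positive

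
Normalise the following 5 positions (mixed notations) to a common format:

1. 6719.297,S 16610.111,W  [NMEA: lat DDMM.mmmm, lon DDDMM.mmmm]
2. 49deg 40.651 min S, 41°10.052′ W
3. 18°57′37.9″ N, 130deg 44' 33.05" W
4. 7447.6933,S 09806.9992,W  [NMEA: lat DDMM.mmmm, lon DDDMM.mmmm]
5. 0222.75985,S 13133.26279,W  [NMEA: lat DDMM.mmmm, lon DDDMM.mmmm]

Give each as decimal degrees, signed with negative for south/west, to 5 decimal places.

Point 1:
  Latitude: degrees = first 2 digits = 67, minutes = 19.297; 67 + 19.297/60 = 67.321617
  S → negative
  Lon: split at 3 digits → 166° and 10.111′; 166 + 10.111/60 = 166.168517
  hemisphere W, so the sign is −
Point 2:
  Lat: 40.651′ = 0.677517°; total 49.677517
  hemisphere S, so the sign is −
  Lon: 10.052′ = 0.167533°; total 41.167533
  W ⇒ negate
Point 3:
  Lat: 18 + 57/60 + 37.9/3600 = 18.960528
  N ⇒ keep positive
  λ: 130 + 44/60 + 33.05/3600 = 130.742514
  W ⇒ negate
Point 4:
  Lat: split at 2 digits → 74° and 47.6933′; 74 + 47.6933/60 = 74.794888
  S ⇒ negate
  Longitude: degrees = first 3 digits = 98, minutes = 6.9992; 98 + 6.9992/60 = 98.116653
  W ⇒ negate
Point 5:
  φ: split at 2 digits → 02° and 22.75985′; 2 + 22.75985/60 = 2.379331
  hemisphere S, so the sign is −
  λ: degrees = first 3 digits = 131, minutes = 33.26279; 131 + 33.26279/60 = 131.554380
  hemisphere W, so the sign is −

1. -67.32162, -166.16852
2. -49.67752, -41.16753
3. 18.96053, -130.74251
4. -74.79489, -98.11665
5. -2.37933, -131.55438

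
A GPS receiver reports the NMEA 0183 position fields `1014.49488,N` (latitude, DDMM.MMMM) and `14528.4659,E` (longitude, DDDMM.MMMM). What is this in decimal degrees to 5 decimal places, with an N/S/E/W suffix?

10.24158° N, 145.47443° E

Lat: split at 2 digits → 10° and 14.49488′; 10 + 14.49488/60 = 10.241581
Lon: split at 3 digits → 145° and 28.4659′; 145 + 28.4659/60 = 145.474432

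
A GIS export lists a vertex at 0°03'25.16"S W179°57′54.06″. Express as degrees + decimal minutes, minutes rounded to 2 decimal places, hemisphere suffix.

0° 3.42′ S, 179° 57.90′ W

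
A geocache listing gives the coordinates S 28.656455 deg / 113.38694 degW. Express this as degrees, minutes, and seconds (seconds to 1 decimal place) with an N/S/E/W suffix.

28°39′23.2″ S, 113°23′13.0″ W

φ: 0.656455° → 39.38730′; 0.38730 × 60 = 23.238″
Longitude: 0.386940 × 60 = 23.21640′ → 23′, remainder × 60 = 12.984″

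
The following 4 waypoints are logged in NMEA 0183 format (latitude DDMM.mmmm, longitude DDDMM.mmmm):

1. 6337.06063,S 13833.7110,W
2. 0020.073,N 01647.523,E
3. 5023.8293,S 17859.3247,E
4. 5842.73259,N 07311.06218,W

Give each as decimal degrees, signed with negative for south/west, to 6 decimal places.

1. -63.617677, -138.561850
2. 0.334550, 16.792050
3. -50.397155, 178.988745
4. 58.712210, -73.184370

Point 1:
  Latitude: split at 2 digits → 63° and 37.06063′; 63 + 37.06063/60 = 63.6176772
  S ⇒ negate
  Lon: split at 3 digits → 138° and 33.711′; 138 + 33.711/60 = 138.5618500
  W ⇒ negate
Point 2:
  φ: degrees = first 2 digits = 0, minutes = 20.073; 0 + 20.073/60 = 0.3345500
  N ⇒ keep positive
  λ: degrees = first 3 digits = 16, minutes = 47.523; 16 + 47.523/60 = 16.7920500
  E → positive
Point 3:
  Lat: degrees = first 2 digits = 50, minutes = 23.8293; 50 + 23.8293/60 = 50.3971550
  hemisphere S, so the sign is −
  λ: split at 3 digits → 178° and 59.3247′; 178 + 59.3247/60 = 178.9887450
  E → positive
Point 4:
  φ: split at 2 digits → 58° and 42.73259′; 58 + 42.73259/60 = 58.7122098
  N ⇒ keep positive
  λ: split at 3 digits → 073° and 11.06218′; 73 + 11.06218/60 = 73.1843697
  W → negative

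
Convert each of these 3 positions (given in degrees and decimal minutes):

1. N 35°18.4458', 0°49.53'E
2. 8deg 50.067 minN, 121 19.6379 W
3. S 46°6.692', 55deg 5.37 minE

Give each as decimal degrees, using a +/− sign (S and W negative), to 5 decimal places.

1. 35.30743, 0.82550
2. 8.83445, -121.32730
3. -46.11153, 55.08950

Point 1:
  Latitude: 18.4458′ = 0.307430°; total 35.307430
  N → positive
  Longitude: 49.53′ = 0.825500°; total 0.825500
  E ⇒ keep positive
Point 2:
  Latitude: 50.067′ = 0.834450°; total 8.834450
  N ⇒ keep positive
  λ: 19.6379′ = 0.327298°; total 121.327298
  hemisphere W, so the sign is −
Point 3:
  φ: 46 + 6.692/60 = 46.111533
  S → negative
  Lon: 5.37′ = 0.089500°; total 55.089500
  E → positive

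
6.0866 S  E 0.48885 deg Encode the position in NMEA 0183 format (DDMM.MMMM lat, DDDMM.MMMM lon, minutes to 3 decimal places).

0605.196,S / 00029.331,E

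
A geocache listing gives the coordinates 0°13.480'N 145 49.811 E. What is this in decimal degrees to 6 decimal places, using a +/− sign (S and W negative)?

φ: 0 + 13.48/60 = 0.2246667
N ⇒ keep positive
Lon: 145 + 49.811/60 = 145.8301833
E → positive

0.224667, 145.830183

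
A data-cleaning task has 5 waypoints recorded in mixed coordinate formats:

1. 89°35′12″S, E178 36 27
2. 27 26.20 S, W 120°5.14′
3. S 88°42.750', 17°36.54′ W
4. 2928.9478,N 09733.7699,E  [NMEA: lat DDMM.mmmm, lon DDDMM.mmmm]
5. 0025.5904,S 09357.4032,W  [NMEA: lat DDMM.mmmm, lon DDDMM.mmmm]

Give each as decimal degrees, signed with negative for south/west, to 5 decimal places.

1. -89.58667, 178.60750
2. -27.43667, -120.08567
3. -88.71250, -17.60900
4. 29.48246, 97.56283
5. -0.42651, -93.95672

Point 1:
  φ: 89 + 35/60 + 12/3600 = 89.586667
  S → negative
  λ: 36′ + 27″ = 36.45000′; 178 + 36.45000/60 = 178.607500
  E → positive
Point 2:
  φ: 26.2′ = 0.436667°; total 27.436667
  S → negative
  λ: 120 + 5.14/60 = 120.085667
  hemisphere W, so the sign is −
Point 3:
  φ: 42.75′ = 0.712500°; total 88.712500
  hemisphere S, so the sign is −
  Longitude: 36.54′ = 0.609000°; total 17.609000
  hemisphere W, so the sign is −
Point 4:
  Latitude: degrees = first 2 digits = 29, minutes = 28.9478; 29 + 28.9478/60 = 29.482463
  N → positive
  λ: degrees = first 3 digits = 97, minutes = 33.7699; 97 + 33.7699/60 = 97.562832
  E → positive
Point 5:
  φ: degrees = first 2 digits = 0, minutes = 25.5904; 0 + 25.5904/60 = 0.426507
  S → negative
  Longitude: split at 3 digits → 093° and 57.4032′; 93 + 57.4032/60 = 93.956720
  W → negative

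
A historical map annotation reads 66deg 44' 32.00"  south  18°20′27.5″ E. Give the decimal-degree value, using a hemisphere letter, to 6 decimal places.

66.742222° S, 18.340972° E

Latitude: 66° + 44/60 + 32/3600 = 66 + 0.733333 + 0.008889 = 66.7422222
λ: 18 + 20/60 + 27.5/3600 = 18.3409722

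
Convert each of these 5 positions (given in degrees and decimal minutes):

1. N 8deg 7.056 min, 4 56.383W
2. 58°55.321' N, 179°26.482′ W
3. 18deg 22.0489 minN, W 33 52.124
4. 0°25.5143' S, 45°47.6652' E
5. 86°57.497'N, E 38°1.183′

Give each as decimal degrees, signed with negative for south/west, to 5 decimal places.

Point 1:
  Lat: 8 + 7.056/60 = 8.117600
  N ⇒ keep positive
  Longitude: 56.383′ = 0.939717°; total 4.939717
  hemisphere W, so the sign is −
Point 2:
  Lat: 55.321′ = 0.922017°; total 58.922017
  N ⇒ keep positive
  Longitude: 26.482′ = 0.441367°; total 179.441367
  W → negative
Point 3:
  φ: 18 + 22.0489/60 = 18.367482
  N → positive
  Longitude: 52.124′ = 0.868733°; total 33.868733
  W ⇒ negate
Point 4:
  φ: 0 + 25.5143/60 = 0.425238
  S → negative
  Longitude: 45 + 47.6652/60 = 45.794420
  E ⇒ keep positive
Point 5:
  Latitude: 57.497′ = 0.958283°; total 86.958283
  N → positive
  Longitude: 1.183′ = 0.019717°; total 38.019717
  E → positive

1. 8.11760, -4.93972
2. 58.92202, -179.44137
3. 18.36748, -33.86873
4. -0.42524, 45.79442
5. 86.95828, 38.01972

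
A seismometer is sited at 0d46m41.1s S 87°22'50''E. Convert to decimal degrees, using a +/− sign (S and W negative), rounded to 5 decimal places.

φ: 0 + 46/60 + 41.1/3600 = 0.778083
S → negative
λ: 87 + 22/60 + 50/3600 = 87.380556
E ⇒ keep positive

-0.77808, 87.38056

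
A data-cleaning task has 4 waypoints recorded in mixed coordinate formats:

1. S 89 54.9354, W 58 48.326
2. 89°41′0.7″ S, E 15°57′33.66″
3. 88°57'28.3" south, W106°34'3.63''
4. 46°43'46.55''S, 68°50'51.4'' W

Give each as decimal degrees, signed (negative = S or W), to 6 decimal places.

1. -89.915590, -58.805433
2. -89.683528, 15.959350
3. -88.957861, -106.567675
4. -46.729597, -68.847611

Point 1:
  Latitude: 89 + 54.9354/60 = 89.9155900
  S ⇒ negate
  Longitude: 58 + 48.326/60 = 58.8054333
  W ⇒ negate
Point 2:
  φ: 89 + 41/60 + 0.7/3600 = 89.6835278
  S → negative
  Lon: 57′ + 33.66″ = 57.56100′; 15 + 57.56100/60 = 15.9593500
  E ⇒ keep positive
Point 3:
  φ: 88° + 57/60 + 28.3/3600 = 88 + 0.950000 + 0.007861 = 88.9578611
  hemisphere S, so the sign is −
  Longitude: 34′ + 3.63″ = 34.06050′; 106 + 34.06050/60 = 106.5676750
  W ⇒ negate
Point 4:
  φ: 43′ + 46.55″ = 43.77583′; 46 + 43.77583/60 = 46.7295972
  S → negative
  Longitude: 68° + 50/60 + 51.4/3600 = 68 + 0.833333 + 0.014278 = 68.8476111
  W → negative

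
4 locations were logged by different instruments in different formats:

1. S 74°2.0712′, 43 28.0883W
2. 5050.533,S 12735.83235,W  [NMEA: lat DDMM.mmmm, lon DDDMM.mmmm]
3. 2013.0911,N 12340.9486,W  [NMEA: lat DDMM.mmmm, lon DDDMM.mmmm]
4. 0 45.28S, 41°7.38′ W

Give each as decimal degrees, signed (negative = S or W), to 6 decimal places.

1. -74.034520, -43.468138
2. -50.842217, -127.597206
3. 20.218185, -123.682477
4. -0.754667, -41.123000

Point 1:
  φ: 74 + 2.0712/60 = 74.0345200
  S ⇒ negate
  λ: 43 + 28.0883/60 = 43.4681383
  W ⇒ negate
Point 2:
  φ: degrees = first 2 digits = 50, minutes = 50.533; 50 + 50.533/60 = 50.8422167
  S ⇒ negate
  Longitude: split at 3 digits → 127° and 35.83235′; 127 + 35.83235/60 = 127.5972058
  W ⇒ negate
Point 3:
  φ: split at 2 digits → 20° and 13.0911′; 20 + 13.0911/60 = 20.2181850
  N → positive
  Longitude: split at 3 digits → 123° and 40.9486′; 123 + 40.9486/60 = 123.6824767
  W → negative
Point 4:
  Lat: 45.28′ = 0.754667°; total 0.7546667
  S → negative
  Lon: 7.38′ = 0.123000°; total 41.1230000
  W ⇒ negate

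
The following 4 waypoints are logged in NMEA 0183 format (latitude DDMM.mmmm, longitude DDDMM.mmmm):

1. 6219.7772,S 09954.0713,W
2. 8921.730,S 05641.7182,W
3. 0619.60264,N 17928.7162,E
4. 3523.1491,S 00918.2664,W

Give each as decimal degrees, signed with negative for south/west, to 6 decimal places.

1. -62.329620, -99.901188
2. -89.362167, -56.695303
3. 6.326711, 179.478603
4. -35.385818, -9.304440

Point 1:
  Lat: degrees = first 2 digits = 62, minutes = 19.7772; 62 + 19.7772/60 = 62.3296200
  hemisphere S, so the sign is −
  Longitude: split at 3 digits → 099° and 54.0713′; 99 + 54.0713/60 = 99.9011883
  hemisphere W, so the sign is −
Point 2:
  Latitude: degrees = first 2 digits = 89, minutes = 21.73; 89 + 21.73/60 = 89.3621667
  hemisphere S, so the sign is −
  Lon: degrees = first 3 digits = 56, minutes = 41.7182; 56 + 41.7182/60 = 56.6953033
  W → negative
Point 3:
  Lat: split at 2 digits → 06° and 19.60264′; 6 + 19.60264/60 = 6.3267107
  N → positive
  Longitude: degrees = first 3 digits = 179, minutes = 28.7162; 179 + 28.7162/60 = 179.4786033
  E → positive
Point 4:
  Latitude: degrees = first 2 digits = 35, minutes = 23.1491; 35 + 23.1491/60 = 35.3858183
  hemisphere S, so the sign is −
  λ: split at 3 digits → 009° and 18.2664′; 9 + 18.2664/60 = 9.3044400
  W ⇒ negate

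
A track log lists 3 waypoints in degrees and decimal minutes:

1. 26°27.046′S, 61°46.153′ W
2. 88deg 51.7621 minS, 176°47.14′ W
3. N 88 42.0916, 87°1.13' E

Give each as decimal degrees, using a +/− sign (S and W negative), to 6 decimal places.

1. -26.450767, -61.769217
2. -88.862702, -176.785667
3. 88.701527, 87.018833

Point 1:
  Lat: 27.046′ = 0.450767°; total 26.4507667
  hemisphere S, so the sign is −
  Longitude: 61 + 46.153/60 = 61.7692167
  hemisphere W, so the sign is −
Point 2:
  φ: 88 + 51.7621/60 = 88.8627017
  S → negative
  Lon: 47.14′ = 0.785667°; total 176.7856667
  W → negative
Point 3:
  Latitude: 88 + 42.0916/60 = 88.7015267
  N → positive
  Lon: 1.13′ = 0.018833°; total 87.0188333
  E → positive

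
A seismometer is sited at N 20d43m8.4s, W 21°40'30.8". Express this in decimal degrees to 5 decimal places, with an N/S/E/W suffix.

20.71900° N, 21.67522° W

φ: 43′ + 8.4″ = 43.14000′; 20 + 43.14000/60 = 20.719000
λ: 21 + 40/60 + 30.8/3600 = 21.675222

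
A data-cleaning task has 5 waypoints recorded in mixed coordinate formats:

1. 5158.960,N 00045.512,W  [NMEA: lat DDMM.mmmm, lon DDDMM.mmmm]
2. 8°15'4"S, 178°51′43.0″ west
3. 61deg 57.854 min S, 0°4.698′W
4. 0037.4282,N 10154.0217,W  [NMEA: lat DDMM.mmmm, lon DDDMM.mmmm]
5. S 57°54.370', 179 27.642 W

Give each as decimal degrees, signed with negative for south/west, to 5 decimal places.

Point 1:
  Latitude: degrees = first 2 digits = 51, minutes = 58.96; 51 + 58.96/60 = 51.982667
  N → positive
  Lon: split at 3 digits → 000° and 45.512′; 0 + 45.512/60 = 0.758533
  W ⇒ negate
Point 2:
  Lat: 8° + 15/60 + 4/3600 = 8 + 0.250000 + 0.001111 = 8.251111
  hemisphere S, so the sign is −
  λ: 178° + 51/60 + 43/3600 = 178 + 0.850000 + 0.011944 = 178.861944
  hemisphere W, so the sign is −
Point 3:
  Latitude: 57.854′ = 0.964233°; total 61.964233
  S ⇒ negate
  Lon: 0 + 4.698/60 = 0.078300
  W → negative
Point 4:
  Lat: degrees = first 2 digits = 0, minutes = 37.4282; 0 + 37.4282/60 = 0.623803
  N → positive
  Longitude: split at 3 digits → 101° and 54.0217′; 101 + 54.0217/60 = 101.900362
  W ⇒ negate
Point 5:
  φ: 57 + 54.37/60 = 57.906167
  hemisphere S, so the sign is −
  λ: 179 + 27.642/60 = 179.460700
  W → negative

1. 51.98267, -0.75853
2. -8.25111, -178.86194
3. -61.96423, -0.07830
4. 0.62380, -101.90036
5. -57.90617, -179.46070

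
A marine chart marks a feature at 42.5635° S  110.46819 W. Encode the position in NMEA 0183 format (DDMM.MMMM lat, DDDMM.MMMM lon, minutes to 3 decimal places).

4233.810,S / 11028.091,W

φ: 42° + 0.563500 × 60 = 42° 33.81000′
Lon: 110° + 0.468190 × 60 = 110° 28.09140′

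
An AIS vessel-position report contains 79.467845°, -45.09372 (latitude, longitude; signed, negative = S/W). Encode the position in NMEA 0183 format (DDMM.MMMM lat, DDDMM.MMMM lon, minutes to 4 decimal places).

φ: fractional part 0.467845 → 28.070700 minutes
Longitude is negative → W; |value| = 45.093720
Longitude: minutes = (45.093720 − 45) × 60 = 5.623200

7928.0707,N / 04505.6232,W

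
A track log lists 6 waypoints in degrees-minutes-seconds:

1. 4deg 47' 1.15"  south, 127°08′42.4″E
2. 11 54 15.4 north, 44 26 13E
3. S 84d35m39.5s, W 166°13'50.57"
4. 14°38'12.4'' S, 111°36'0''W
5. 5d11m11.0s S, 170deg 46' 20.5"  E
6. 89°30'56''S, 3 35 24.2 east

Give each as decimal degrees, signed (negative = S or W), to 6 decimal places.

Point 1:
  Lat: 4° + 47/60 + 1.15/3600 = 4 + 0.783333 + 0.000319 = 4.7836528
  S ⇒ negate
  λ: 8′ + 42.4″ = 8.70667′; 127 + 8.70667/60 = 127.1451111
  E ⇒ keep positive
Point 2:
  φ: 11 + 54/60 + 15.4/3600 = 11.9042778
  N → positive
  Longitude: 44 + 26/60 + 13/3600 = 44.4369444
  E ⇒ keep positive
Point 3:
  Latitude: 35′ + 39.5″ = 35.65833′; 84 + 35.65833/60 = 84.5943056
  S → negative
  λ: 166 + 13/60 + 50.57/3600 = 166.2307139
  W ⇒ negate
Point 4:
  Latitude: 14° + 38/60 + 12.4/3600 = 14 + 0.633333 + 0.003444 = 14.6367778
  S ⇒ negate
  Longitude: 111° + 36/60 + 0/3600 = 111 + 0.600000 + 0.000000 = 111.6000000
  W ⇒ negate
Point 5:
  Latitude: 5° + 11/60 + 11/3600 = 5 + 0.183333 + 0.003056 = 5.1863889
  hemisphere S, so the sign is −
  Longitude: 46′ + 20.5″ = 46.34167′; 170 + 46.34167/60 = 170.7723611
  E ⇒ keep positive
Point 6:
  Latitude: 89 + 30/60 + 56/3600 = 89.5155556
  S ⇒ negate
  Longitude: 3 + 35/60 + 24.2/3600 = 3.5900556
  E → positive

1. -4.783653, 127.145111
2. 11.904278, 44.436944
3. -84.594306, -166.230714
4. -14.636778, -111.600000
5. -5.186389, 170.772361
6. -89.515556, 3.590056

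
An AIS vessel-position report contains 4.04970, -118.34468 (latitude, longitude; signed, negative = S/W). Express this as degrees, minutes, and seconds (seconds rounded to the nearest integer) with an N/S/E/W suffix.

φ: whole degrees 4; 2.98200′ → 2′ and 58.92″
Longitude is negative → W; |value| = 118.344680
Lon: whole degrees 118; 20.68080′ → 20′ and 40.85″

4°02′59″ N, 118°20′41″ W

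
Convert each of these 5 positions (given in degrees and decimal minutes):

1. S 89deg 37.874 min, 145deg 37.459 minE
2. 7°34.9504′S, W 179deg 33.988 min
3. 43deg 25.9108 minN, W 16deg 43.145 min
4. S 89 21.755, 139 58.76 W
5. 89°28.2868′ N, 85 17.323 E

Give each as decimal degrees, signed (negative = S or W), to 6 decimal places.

Point 1:
  Lat: 37.874′ = 0.631233°; total 89.6312333
  S → negative
  λ: 37.459′ = 0.624317°; total 145.6243167
  E ⇒ keep positive
Point 2:
  φ: 34.9504′ = 0.582507°; total 7.5825067
  S → negative
  Lon: 179 + 33.988/60 = 179.5664667
  W → negative
Point 3:
  φ: 25.9108′ = 0.431847°; total 43.4318467
  N ⇒ keep positive
  Longitude: 16 + 43.145/60 = 16.7190833
  W ⇒ negate
Point 4:
  Latitude: 89 + 21.755/60 = 89.3625833
  S → negative
  Lon: 139 + 58.76/60 = 139.9793333
  W ⇒ negate
Point 5:
  Lat: 89 + 28.2868/60 = 89.4714467
  N → positive
  Longitude: 85 + 17.323/60 = 85.2887167
  E ⇒ keep positive

1. -89.631233, 145.624317
2. -7.582507, -179.566467
3. 43.431847, -16.719083
4. -89.362583, -139.979333
5. 89.471447, 85.288717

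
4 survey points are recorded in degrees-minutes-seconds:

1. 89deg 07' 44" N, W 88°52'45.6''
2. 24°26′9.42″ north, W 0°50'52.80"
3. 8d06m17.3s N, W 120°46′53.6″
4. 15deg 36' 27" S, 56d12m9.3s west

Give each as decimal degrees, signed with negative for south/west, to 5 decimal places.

Point 1:
  Lat: 7′ + 44″ = 7.73333′; 89 + 7.73333/60 = 89.128889
  N ⇒ keep positive
  Lon: 52′ + 45.6″ = 52.76000′; 88 + 52.76000/60 = 88.879333
  W → negative
Point 2:
  φ: 24 + 26/60 + 9.42/3600 = 24.435950
  N ⇒ keep positive
  Lon: 0° + 50/60 + 52.8/3600 = 0 + 0.833333 + 0.014667 = 0.848000
  hemisphere W, so the sign is −
Point 3:
  φ: 8 + 6/60 + 17.3/3600 = 8.104806
  N ⇒ keep positive
  λ: 46′ + 53.6″ = 46.89333′; 120 + 46.89333/60 = 120.781556
  W → negative
Point 4:
  Latitude: 36′ + 27″ = 36.45000′; 15 + 36.45000/60 = 15.607500
  S ⇒ negate
  Longitude: 12′ + 9.3″ = 12.15500′; 56 + 12.15500/60 = 56.202583
  W → negative

1. 89.12889, -88.87933
2. 24.43595, -0.84800
3. 8.10481, -120.78156
4. -15.60750, -56.20258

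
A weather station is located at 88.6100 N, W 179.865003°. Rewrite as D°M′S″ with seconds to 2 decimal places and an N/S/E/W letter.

88°36′36.00″ N, 179°51′54.01″ W

φ: whole degrees 88; 36.60000′ → 36′ and 36.0000″
λ: 0.865003 × 60 = 51.90018′ → 51′, remainder × 60 = 54.0108″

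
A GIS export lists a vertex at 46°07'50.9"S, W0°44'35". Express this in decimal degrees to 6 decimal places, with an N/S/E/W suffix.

φ: 7′ + 50.9″ = 7.84833′; 46 + 7.84833/60 = 46.1308056
Lon: 44′ + 35″ = 44.58333′; 0 + 44.58333/60 = 0.7430556

46.130806° S, 0.743056° W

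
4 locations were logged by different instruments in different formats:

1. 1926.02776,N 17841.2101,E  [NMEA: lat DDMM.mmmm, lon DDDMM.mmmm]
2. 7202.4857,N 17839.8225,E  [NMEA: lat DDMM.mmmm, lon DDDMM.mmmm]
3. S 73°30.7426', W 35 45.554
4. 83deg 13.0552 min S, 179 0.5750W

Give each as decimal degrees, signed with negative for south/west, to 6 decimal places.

1. 19.433796, 178.686835
2. 72.041428, 178.663708
3. -73.512377, -35.759233
4. -83.217587, -179.009583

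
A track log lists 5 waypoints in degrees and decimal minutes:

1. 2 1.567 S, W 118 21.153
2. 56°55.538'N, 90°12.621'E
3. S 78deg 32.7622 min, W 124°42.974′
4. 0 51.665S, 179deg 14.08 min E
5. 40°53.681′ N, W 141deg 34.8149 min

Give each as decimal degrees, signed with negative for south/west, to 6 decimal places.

1. -2.026117, -118.352550
2. 56.925633, 90.210350
3. -78.546037, -124.716233
4. -0.861083, 179.234667
5. 40.894683, -141.580248

Point 1:
  Lat: 2 + 1.567/60 = 2.0261167
  S ⇒ negate
  Longitude: 118 + 21.153/60 = 118.3525500
  W ⇒ negate
Point 2:
  φ: 55.538′ = 0.925633°; total 56.9256333
  N → positive
  Lon: 90 + 12.621/60 = 90.2103500
  E ⇒ keep positive
Point 3:
  Lat: 78 + 32.7622/60 = 78.5460367
  S ⇒ negate
  λ: 42.974′ = 0.716233°; total 124.7162333
  W ⇒ negate
Point 4:
  Lat: 0 + 51.665/60 = 0.8610833
  S → negative
  Lon: 14.08′ = 0.234667°; total 179.2346667
  E → positive
Point 5:
  Lat: 53.681′ = 0.894683°; total 40.8946833
  N → positive
  λ: 34.8149′ = 0.580248°; total 141.5802483
  hemisphere W, so the sign is −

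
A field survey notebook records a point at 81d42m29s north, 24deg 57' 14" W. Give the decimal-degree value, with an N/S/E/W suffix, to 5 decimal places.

Lat: 81 + 42/60 + 29/3600 = 81.708056
Lon: 24 + 57/60 + 14/3600 = 24.953889

81.70806° N, 24.95389° W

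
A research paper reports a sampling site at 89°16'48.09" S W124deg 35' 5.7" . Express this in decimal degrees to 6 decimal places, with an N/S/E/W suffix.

89.280025° S, 124.584917° W

Lat: 89° + 16/60 + 48.09/3600 = 89 + 0.266667 + 0.013358 = 89.2800250
λ: 124° + 35/60 + 5.7/3600 = 124 + 0.583333 + 0.001583 = 124.5849167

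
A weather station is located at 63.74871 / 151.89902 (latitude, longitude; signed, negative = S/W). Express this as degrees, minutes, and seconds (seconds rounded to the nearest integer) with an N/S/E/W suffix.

63°44′55″ N, 151°53′56″ E

Lat: 0.748710° → 44.92260′; 0.92260 × 60 = 55.36″
Lon: 0.899020 × 60 = 53.94120′ → 53′, remainder × 60 = 56.47″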